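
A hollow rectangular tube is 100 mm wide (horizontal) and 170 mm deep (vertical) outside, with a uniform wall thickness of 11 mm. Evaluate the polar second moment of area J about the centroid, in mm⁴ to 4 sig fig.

Decompose the section into non-overlapping parts with the origin at the bottom-left of its bounding rectangle.
Outer rectangle: 100 × 170, A = 17 000 mm², y = 85 mm, Ī = 40 941 667 mm⁴.
Inner void (subtracted): 78 × 148, A = 11 544 mm², y = 85 mm, Ī = 21 071 648 mm⁴.
By symmetry the centroid is at mid-height, ȳ = 85 mm.
All pieces are centred on the centroidal x-axis, so I = ΣĪ (holes subtracted) = 19 870 019 mm⁴.
Repeating about the centroidal y-axis gives I_y = 8 313 859 mm⁴.
Polar second moment: J = I_x + I_y = 28 183 877 mm⁴.

J ≈ 2.818 × 10⁷ mm⁴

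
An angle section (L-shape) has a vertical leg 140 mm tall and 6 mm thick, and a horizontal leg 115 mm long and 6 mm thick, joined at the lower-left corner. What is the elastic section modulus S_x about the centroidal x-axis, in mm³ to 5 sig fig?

S_x ≈ 3.0450 × 10⁴ mm³

Treat the section as a set of non-overlapping primitives; coordinates are from the bounding-box lower-left.
Vertical leg: 6 × 140, A = 840 mm², y = 70 mm, Ī = 1 372 000 mm⁴.
Horizontal leg (remainder): 109 × 6, A = 654 mm², y = 3 mm, Ī = 1 962 mm⁴.
Centroid: ȳ = ΣA·y / ΣA = 40.67068 mm.
Transfer each piece to the centroidal x-axis using Ī + A·d² with d = y − 40.67068:
  vertical leg: d = 29.32932 mm → contributes +2 094 575 mm⁴
  horizontal leg (remainder): d = -37.67068 mm → contributes +930040.5 mm⁴
Total I = 3 024 616 mm⁴.
Extreme fibre distance c = 99.32932 mm; S = I/c = 30450.39 mm³.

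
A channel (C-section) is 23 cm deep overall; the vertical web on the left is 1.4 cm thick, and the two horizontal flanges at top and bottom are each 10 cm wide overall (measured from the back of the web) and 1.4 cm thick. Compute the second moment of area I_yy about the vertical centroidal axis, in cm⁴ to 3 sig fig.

I_yy ≈ 498 cm⁴

Break the section into simple shapes (no overlaps), measuring from the bottom-left corner of the bounding box.
Web: 1.4 × 23, A = 32.2 cm², x = 0.7 cm, Ī = 5.2593 cm⁴.
Top flange (beyond web): 8.6 × 1.4, A = 12.04 cm², x = 5.7 cm, Ī = 74.207 cm⁴.
Bottom flange (beyond web): 8.6 × 1.4, A = 12.04 cm², x = 5.7 cm, Ī = 74.207 cm⁴.
Centroid: x̄ = ΣA·x / ΣA = 2.8393 cm.
Transfer each piece to the vertical centroidal axis using Ī + A·d² with d = x − 2.8393:
  web: d = -2.1393 cm → contributes +152.63 cm⁴
  top flange (beyond web): d = 2.8607 cm → contributes +172.74 cm⁴
  bottom flange (beyond web): d = 2.8607 cm → contributes +172.74 cm⁴
Total I = 498.1 cm⁴.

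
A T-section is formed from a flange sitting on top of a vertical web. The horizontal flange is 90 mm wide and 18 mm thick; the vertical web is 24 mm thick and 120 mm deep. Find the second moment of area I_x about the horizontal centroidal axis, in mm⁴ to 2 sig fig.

Decompose the section into non-overlapping parts with the origin at the bottom-left of its bounding rectangle.
Flange: 90 × 18, A = 1 620 mm², y = 129 mm, Ī = 43 740 mm⁴.
Web: 24 × 120, A = 2 880 mm², y = 60 mm, Ī = 3 456 000 mm⁴.
Centroid: ȳ = ΣA·y / ΣA = 84.84 mm.
Transfer each piece to the horizontal centroidal axis using Ī + A·d² with d = y − 84.84:
  flange: d = 44.16 mm → contributes +3 202 911 mm⁴
  web: d = -24.84 mm → contributes +5 233 034 mm⁴
Total I = 8 435 945 mm⁴.

I_x ≈ 8.4 × 10⁶ mm⁴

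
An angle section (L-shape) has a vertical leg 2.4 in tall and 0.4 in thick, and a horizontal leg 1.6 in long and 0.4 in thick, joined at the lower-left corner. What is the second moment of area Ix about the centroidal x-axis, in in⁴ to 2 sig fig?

Break the section into simple shapes (no overlaps), measuring from the bottom-left corner of the bounding box.
Vertical leg: 0.4 × 2.4, A = 0.96 in², y = 1.2 in, Ī = 0.4608 in⁴.
Horizontal leg (remainder): 1.2 × 0.4, A = 0.48 in², y = 0.2 in, Ī = 0.0064 in⁴.
Centroid: ȳ = ΣA·y / ΣA = 0.8667 in.
Transfer each piece to the centroidal x-axis using Ī + A·d² with d = y − 0.8667:
  vertical leg: d = 0.3333 in → contributes +0.5675 in⁴
  horizontal leg (remainder): d = -0.6667 in → contributes +0.2197 in⁴
Total I = 0.7872 in⁴.

Ix ≈ 0.79 in⁴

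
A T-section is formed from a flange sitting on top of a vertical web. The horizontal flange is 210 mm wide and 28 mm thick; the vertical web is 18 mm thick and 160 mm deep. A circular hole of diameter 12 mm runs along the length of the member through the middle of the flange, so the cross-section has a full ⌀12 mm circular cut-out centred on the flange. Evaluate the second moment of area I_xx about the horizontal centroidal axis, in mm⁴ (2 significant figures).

Treat the section as a set of non-overlapping primitives; coordinates are from the bounding-box lower-left.
Flange: 210 × 28, A = 5 880 mm², y = 174 mm, Ī = 384 160 mm⁴.
Web: 18 × 160, A = 2 880 mm², y = 80 mm, Ī = 6 144 000 mm⁴.
Hole (subtracted): ⌀12, A = 113.1 mm², y = 174 mm, Ī = 1 018 mm⁴.
Centroid: ȳ = ΣA·y / ΣA = 142.7 mm.
Transfer each piece to the horizontal centroidal axis using Ī + A·d² with d = y − 142.7:
  flange: d = 31.31 mm → contributes +6 147 800 mm⁴
  web: d = -62.69 mm → contributes +17 463 110 mm⁴
  hole: d = 31.31 mm → contributes −111 877 mm⁴
Total I = 23 499 034 mm⁴.

I_xx ≈ 2.3 × 10⁷ mm⁴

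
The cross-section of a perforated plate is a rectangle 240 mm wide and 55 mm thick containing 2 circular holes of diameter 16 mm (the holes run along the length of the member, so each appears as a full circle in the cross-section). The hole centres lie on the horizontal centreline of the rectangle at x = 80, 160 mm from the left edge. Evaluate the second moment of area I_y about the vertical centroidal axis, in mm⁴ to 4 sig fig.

I_y ≈ 6.271 × 10⁷ mm⁴

Break the section into simple shapes (no overlaps), measuring from the bottom-left corner of the bounding box.
Plate: 240 × 55, A = 13 200 mm², x = 120 mm, Ī = 63 360 000 mm⁴.
Hole 1 (subtracted): ⌀16, A = 201.062 mm², x = 80 mm, Ī = 3216.99 mm⁴.
Hole 2 (subtracted): ⌀16, A = 201.062 mm², x = 160 mm, Ī = 3216.99 mm⁴.
By symmetry the centroid is at mid-width, x̄ = 120 mm.
Transfer each piece to the vertical centroidal axis using Ī + A·d² with d = x − 120:
  plate: d = 0 mm → contributes +63 360 000 mm⁴
  hole 1: d = -40 mm → contributes −324 916 mm⁴
  hole 2: d = 40 mm → contributes −324 916 mm⁴
Total I = 62 710 168 mm⁴.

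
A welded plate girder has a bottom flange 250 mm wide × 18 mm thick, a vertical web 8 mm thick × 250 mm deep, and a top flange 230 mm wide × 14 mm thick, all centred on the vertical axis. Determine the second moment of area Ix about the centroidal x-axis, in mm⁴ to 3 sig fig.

Ix ≈ 1.44 × 10⁸ mm⁴

Treat the section as a set of non-overlapping primitives; coordinates are from the bounding-box lower-left.
Bottom plate: 250 × 18, A = 4 500 mm², y = 9 mm, Ī = 121 500 mm⁴.
Web plate: 8 × 250, A = 2 000 mm², y = 143 mm, Ī = 10 416 667 mm⁴.
Top plate: 230 × 14, A = 3 220 mm², y = 275 mm, Ī = 52 593 mm⁴.
Centroid: ȳ = ΣA·y / ΣA = 124.69 mm.
Transfer each piece to the centroidal x-axis using Ī + A·d² with d = y − 124.69:
  bottom plate: d = -115.69 mm → contributes +60 351 706 mm⁴
  web plate: d = 18.309 mm → contributes +11 087 079 mm⁴
  top plate: d = 150.31 mm → contributes +72 801 048 mm⁴
Total I = 144 239 834 mm⁴.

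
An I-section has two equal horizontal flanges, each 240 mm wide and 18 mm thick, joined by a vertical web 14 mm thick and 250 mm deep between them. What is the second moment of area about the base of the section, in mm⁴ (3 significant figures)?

I_base ≈ 4.22 × 10⁸ mm⁴

Split into non-overlapping primitives; take the origin at the lower-left of the bounding box.
Bottom flange: 240 × 18, A = 4 320 mm², y = 9 mm, Ī = 116 640 mm⁴.
Web: 14 × 250, A = 3 500 mm², y = 143 mm, Ī = 18 229 167 mm⁴.
Top flange: 240 × 18, A = 4 320 mm², y = 277 mm, Ī = 116 640 mm⁴.
Transfer each piece to the bottom edge using Ī + A·d² with d = y − 0:
  bottom flange: d = 9 mm → contributes +466 560 mm⁴
  web: d = 143 mm → contributes +89 800 667 mm⁴
  top flange: d = 277 mm → contributes +331 585 920 mm⁴
Total I = 421 853 147 mm⁴.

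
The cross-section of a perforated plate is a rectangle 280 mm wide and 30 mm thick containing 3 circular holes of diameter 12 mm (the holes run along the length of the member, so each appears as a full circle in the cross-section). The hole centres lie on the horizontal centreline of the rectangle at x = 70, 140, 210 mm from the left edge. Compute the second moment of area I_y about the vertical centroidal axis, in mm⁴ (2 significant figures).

I_y ≈ 5.4 × 10⁷ mm⁴

Split into non-overlapping primitives; take the origin at the lower-left of the bounding box.
Plate: 280 × 30, A = 8 400 mm², x = 140 mm, Ī = 54 880 000 mm⁴.
Hole 1 (subtracted): ⌀12, A = 113.1 mm², x = 70 mm, Ī = 1 018 mm⁴.
Hole 2 (subtracted): ⌀12, A = 113.1 mm², x = 140 mm, Ī = 1 018 mm⁴.
Hole 3 (subtracted): ⌀12, A = 113.1 mm², x = 210 mm, Ī = 1 018 mm⁴.
By symmetry the centroid is at mid-width, x̄ = 140 mm.
Transfer each piece to the vertical centroidal axis using Ī + A·d² with d = x − 140:
  plate: d = 0 mm → contributes +54 880 000 mm⁴
  hole 1: d = -70 mm → contributes −555 195 mm⁴
  hole 2: d = 0 mm → contributes −1 018 mm⁴
  hole 3: d = 70 mm → contributes −555 195 mm⁴
Total I = 53 768 592 mm⁴.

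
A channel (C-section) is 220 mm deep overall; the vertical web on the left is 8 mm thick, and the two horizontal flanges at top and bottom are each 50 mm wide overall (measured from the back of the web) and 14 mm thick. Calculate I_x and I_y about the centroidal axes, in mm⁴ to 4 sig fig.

Decompose the section into non-overlapping parts with the origin at the bottom-left of its bounding rectangle.
Web: 8 × 220, A = 1 760 mm², y = 110 mm, Ī = 7 098 667 mm⁴.
Top flange (beyond web): 42 × 14, A = 588 mm², y = 213 mm, Ī = 9 604 mm⁴.
Bottom flange (beyond web): 42 × 14, A = 588 mm², y = 7 mm, Ī = 9 604 mm⁴.
By symmetry the centroid is at mid-height, ȳ = 110 mm.
Transfer each piece to the centroidal x-axis using Ī + A·d² with d = y − 110:
  web: d = 0 mm → contributes +7 098 667 mm⁴
  top flange (beyond web): d = 103 mm → contributes +6 247 696 mm⁴
  bottom flange (beyond web): d = -103 mm → contributes +6 247 696 mm⁴
Total I = 19 594 059 mm⁴.
For the y-axis: x̄ = 14.0136 mm.
Repeating about the centroidal y-axis gives I_y = 622 858 mm⁴.

I_x ≈ 1.959 × 10⁷ mm⁴, I_y ≈ 6.229 × 10⁵ mm⁴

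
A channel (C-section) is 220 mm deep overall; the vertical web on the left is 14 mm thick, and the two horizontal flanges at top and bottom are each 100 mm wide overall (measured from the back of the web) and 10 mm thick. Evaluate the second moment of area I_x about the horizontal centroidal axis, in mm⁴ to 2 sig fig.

Break the section into simple shapes (no overlaps), measuring from the bottom-left corner of the bounding box.
Web: 14 × 220, A = 3 080 mm², y = 110 mm, Ī = 12 422 667 mm⁴.
Top flange (beyond web): 86 × 10, A = 860 mm², y = 215 mm, Ī = 7 167 mm⁴.
Bottom flange (beyond web): 86 × 10, A = 860 mm², y = 5 mm, Ī = 7 167 mm⁴.
By symmetry the centroid is at mid-height, ȳ = 110 mm.
Transfer each piece to the horizontal centroidal axis using Ī + A·d² with d = y − 110:
  web: d = 0 mm → contributes +12 422 667 mm⁴
  top flange (beyond web): d = 105 mm → contributes +9 488 667 mm⁴
  bottom flange (beyond web): d = -105 mm → contributes +9 488 667 mm⁴
Total I = 31 400 000 mm⁴.

I_x ≈ 3.1 × 10⁷ mm⁴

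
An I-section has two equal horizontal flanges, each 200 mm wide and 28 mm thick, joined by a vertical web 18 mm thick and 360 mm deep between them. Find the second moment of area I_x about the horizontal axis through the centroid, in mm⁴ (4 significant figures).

I_x ≈ 4.922 × 10⁸ mm⁴

Split into non-overlapping primitives; take the origin at the lower-left of the bounding box.
Bottom flange: 200 × 28, A = 5 600 mm², y = 14 mm, Ī = 365 867 mm⁴.
Web: 18 × 360, A = 6 480 mm², y = 208 mm, Ī = 69 984 000 mm⁴.
Top flange: 200 × 28, A = 5 600 mm², y = 402 mm, Ī = 365 867 mm⁴.
By symmetry the centroid is at mid-height, ȳ = 208 mm.
Transfer each piece to the horizontal axis through the centroid using Ī + A·d² with d = y − 208:
  bottom flange: d = -194 mm → contributes +211 127 467 mm⁴
  web: d = 0 mm → contributes +69 984 000 mm⁴
  top flange: d = 194 mm → contributes +211 127 467 mm⁴
Total I = 492 238 933 mm⁴.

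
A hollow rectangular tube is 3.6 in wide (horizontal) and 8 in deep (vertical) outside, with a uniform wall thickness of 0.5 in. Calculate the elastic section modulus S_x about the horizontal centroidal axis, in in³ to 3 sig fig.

Split into non-overlapping primitives; take the origin at the lower-left of the bounding box.
Outer rectangle: 3.6 × 8, A = 28.8 in², y = 4 in, Ī = 153.6 in⁴.
Inner void (subtracted): 2.6 × 7, A = 18.2 in², y = 4 in, Ī = 74.317 in⁴.
By symmetry the centroid is at mid-height, ȳ = 4 in.
All pieces are centred on the horizontal centroidal axis, so I = ΣĪ (holes subtracted) = 79.283 in⁴.
Extreme fibre distance c = 4 in; S = I/c = 19.821 in³.

S_x ≈ 19.8 in³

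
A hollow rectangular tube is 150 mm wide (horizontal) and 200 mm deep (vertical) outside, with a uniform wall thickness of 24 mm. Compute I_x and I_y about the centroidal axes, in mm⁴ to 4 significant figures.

Treat the section as a set of non-overlapping primitives; coordinates are from the bounding-box lower-left.
Outer rectangle: 150 × 200, A = 30 000 mm², y = 100 mm, Ī = 100 000 000 mm⁴.
Inner void (subtracted): 102 × 152, A = 15 504 mm², y = 100 mm, Ī = 29 850 368 mm⁴.
By symmetry the centroid is at mid-height, ȳ = 100 mm.
All pieces are centred on the centroidal x-axis, so I = ΣĪ (holes subtracted) = 70 149 632 mm⁴.
Repeating about the centroidal y-axis gives I_y = 42 808 032 mm⁴.

I_x ≈ 7.015 × 10⁷ mm⁴, I_y ≈ 4.281 × 10⁷ mm⁴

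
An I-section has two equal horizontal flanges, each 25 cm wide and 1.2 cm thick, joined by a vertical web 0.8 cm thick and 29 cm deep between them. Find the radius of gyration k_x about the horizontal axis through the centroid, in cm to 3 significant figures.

k_x ≈ 13.6 cm

Break the section into simple shapes (no overlaps), measuring from the bottom-left corner of the bounding box.
Bottom flange: 25 × 1.2, A = 30 cm², y = 0.6 cm, Ī = 3.6 cm⁴.
Web: 0.8 × 29, A = 23.2 cm², y = 15.7 cm, Ī = 1625.9 cm⁴.
Top flange: 25 × 1.2, A = 30 cm², y = 30.8 cm, Ī = 3.6 cm⁴.
By symmetry the centroid is at mid-height, ȳ = 15.7 cm.
Transfer each piece to the horizontal axis through the centroid using Ī + A·d² with d = y − 15.7:
  bottom flange: d = -15.1 cm → contributes +6843.9 cm⁴
  web: d = 0 cm → contributes +1625.9 cm⁴
  top flange: d = 15.1 cm → contributes +6843.9 cm⁴
Total I = 15 314 cm⁴.
Radius of gyration: k = √(I/A) = √(15 314 / 83.2) = 13.567 cm.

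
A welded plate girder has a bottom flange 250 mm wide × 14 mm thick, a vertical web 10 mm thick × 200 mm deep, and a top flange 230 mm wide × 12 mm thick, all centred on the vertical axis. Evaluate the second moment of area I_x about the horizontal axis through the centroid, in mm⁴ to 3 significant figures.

I_x ≈ 7.70 × 10⁷ mm⁴

Break the section into simple shapes (no overlaps), measuring from the bottom-left corner of the bounding box.
Bottom plate: 250 × 14, A = 3 500 mm², y = 7 mm, Ī = 57 167 mm⁴.
Web plate: 10 × 200, A = 2 000 mm², y = 114 mm, Ī = 6 666 667 mm⁴.
Top plate: 230 × 12, A = 2 760 mm², y = 220 mm, Ī = 33 120 mm⁴.
Centroid: ȳ = ΣA·y / ΣA = 104.08 mm.
Transfer each piece to the horizontal axis through the centroid using Ī + A·d² with d = y − 104.08:
  bottom plate: d = -97.08 mm → contributes +33 042 943 mm⁴
  web plate: d = 9.9201 mm → contributes +6 863 483 mm⁴
  top plate: d = 115.92 mm → contributes +37 120 534 mm⁴
Total I = 77 026 961 mm⁴.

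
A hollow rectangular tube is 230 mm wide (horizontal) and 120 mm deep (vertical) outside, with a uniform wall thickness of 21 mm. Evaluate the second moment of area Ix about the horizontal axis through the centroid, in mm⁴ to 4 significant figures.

Break the section into simple shapes (no overlaps), measuring from the bottom-left corner of the bounding box.
Outer rectangle: 230 × 120, A = 27 600 mm², y = 60 mm, Ī = 33 120 000 mm⁴.
Inner void (subtracted): 188 × 78, A = 14 664 mm², y = 60 mm, Ī = 7 434 648 mm⁴.
By symmetry the centroid is at mid-height, ȳ = 60 mm.
All pieces are centred on the horizontal axis through the centroid, so I = ΣĪ (holes subtracted) = 25 685 352 mm⁴.

Ix ≈ 2.569 × 10⁷ mm⁴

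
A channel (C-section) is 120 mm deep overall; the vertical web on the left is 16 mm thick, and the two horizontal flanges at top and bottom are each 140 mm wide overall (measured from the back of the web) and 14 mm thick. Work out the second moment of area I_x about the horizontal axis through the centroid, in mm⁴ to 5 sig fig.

Decompose the section into non-overlapping parts with the origin at the bottom-left of its bounding rectangle.
Web: 16 × 120, A = 1 920 mm², y = 60 mm, Ī = 2 304 000 mm⁴.
Top flange (beyond web): 124 × 14, A = 1 736 mm², y = 113 mm, Ī = 28354.67 mm⁴.
Bottom flange (beyond web): 124 × 14, A = 1 736 mm², y = 7 mm, Ī = 28354.67 mm⁴.
By symmetry the centroid is at mid-height, ȳ = 60 mm.
Transfer each piece to the horizontal axis through the centroid using Ī + A·d² with d = y − 60:
  web: d = 0 mm → contributes +2 304 000 mm⁴
  top flange (beyond web): d = 53 mm → contributes +4 904 779 mm⁴
  bottom flange (beyond web): d = -53 mm → contributes +4 904 779 mm⁴
Total I = 12 113 557 mm⁴.

I_x ≈ 1.2114 × 10⁷ mm⁴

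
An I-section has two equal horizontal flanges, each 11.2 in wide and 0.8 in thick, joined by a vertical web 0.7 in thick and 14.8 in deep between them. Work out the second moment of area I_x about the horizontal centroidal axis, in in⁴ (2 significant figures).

Treat the section as a set of non-overlapping primitives; coordinates are from the bounding-box lower-left.
Bottom flange: 11.2 × 0.8, A = 8.96 in², y = 0.4 in, Ī = 0.4779 in⁴.
Web: 0.7 × 14.8, A = 10.36 in², y = 8.2 in, Ī = 189.1 in⁴.
Top flange: 11.2 × 0.8, A = 8.96 in², y = 16 in, Ī = 0.4779 in⁴.
By symmetry the centroid is at mid-height, ȳ = 8.2 in.
Transfer each piece to the horizontal centroidal axis using Ī + A·d² with d = y − 8.2:
  bottom flange: d = -7.8 in → contributes +545.6 in⁴
  web: d = 0 in → contributes +189.1 in⁴
  top flange: d = 7.8 in → contributes +545.6 in⁴
Total I = 1 280 in⁴.

I_x ≈ 1300 in⁴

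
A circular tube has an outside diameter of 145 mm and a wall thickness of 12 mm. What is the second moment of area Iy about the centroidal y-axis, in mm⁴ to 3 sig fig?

Iy ≈ 1.12 × 10⁷ mm⁴

Treat the section as a set of non-overlapping primitives; coordinates are from the bounding-box lower-left.
Outer circle: ⌀145, A = 16 513 mm², x = 72.5 mm, Ī = 21 699 109 mm⁴.
Bore (subtracted): ⌀121, A = 11 499 mm², x = 72.5 mm, Ī = 10 522 317 mm⁴.
By symmetry the centroid is at mid-width, x̄ = 72.5 mm.
All pieces are centred on the centroidal y-axis, so I = ΣĪ (holes subtracted) = 11 176 792 mm⁴.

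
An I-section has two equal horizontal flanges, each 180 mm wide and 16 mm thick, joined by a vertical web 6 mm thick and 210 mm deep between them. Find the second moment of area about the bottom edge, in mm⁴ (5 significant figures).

I_base ≈ 1.8108 × 10⁸ mm⁴

Treat the section as a set of non-overlapping primitives; coordinates are from the bounding-box lower-left.
Bottom flange: 180 × 16, A = 2 880 mm², y = 8 mm, Ī = 61 440 mm⁴.
Web: 6 × 210, A = 1 260 mm², y = 121 mm, Ī = 4 630 500 mm⁴.
Top flange: 180 × 16, A = 2 880 mm², y = 234 mm, Ī = 61 440 mm⁴.
Transfer each piece to the base of the section using Ī + A·d² with d = y − 0:
  bottom flange: d = 8 mm → contributes +245 760 mm⁴
  web: d = 121 mm → contributes +23 078 160 mm⁴
  top flange: d = 234 mm → contributes +157 758 720 mm⁴
Total I = 181 082 640 mm⁴.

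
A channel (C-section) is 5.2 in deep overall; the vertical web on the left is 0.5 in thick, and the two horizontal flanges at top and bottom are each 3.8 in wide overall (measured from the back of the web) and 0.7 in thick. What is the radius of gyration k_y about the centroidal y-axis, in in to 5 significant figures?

Treat the section as a set of non-overlapping primitives; coordinates are from the bounding-box lower-left.
Web: 0.5 × 5.2, A = 2.6 in², x = 0.25 in, Ī = 0.05416667 in⁴.
Top flange (beyond web): 3.3 × 0.7, A = 2.31 in², x = 2.15 in, Ī = 2.096325 in⁴.
Bottom flange (beyond web): 3.3 × 0.7, A = 2.31 in², x = 2.15 in, Ī = 2.096325 in⁴.
Centroid: x̄ = ΣA·x / ΣA = 1.465789 in.
Transfer each piece to the centroidal y-axis using Ī + A·d² with d = x − 1.465789:
  web: d = -1.215789 in → contributes +3.897341 in⁴
  top flange (beyond web): d = 0.6842105 in → contributes +3.177738 in⁴
  bottom flange (beyond web): d = 0.6842105 in → contributes +3.177738 in⁴
Total I = 10.25282 in⁴.
Radius of gyration: k = √(I/A) = √(10.25282 / 7.22) = 1.191662 in.

k_y ≈ 1.1917 in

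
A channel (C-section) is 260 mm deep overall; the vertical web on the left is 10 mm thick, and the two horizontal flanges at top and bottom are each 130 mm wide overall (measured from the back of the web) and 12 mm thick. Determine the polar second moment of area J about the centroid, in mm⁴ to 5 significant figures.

Decompose the section into non-overlapping parts with the origin at the bottom-left of its bounding rectangle.
Web: 10 × 260, A = 2 600 mm², y = 130 mm, Ī = 14 646 667 mm⁴.
Top flange (beyond web): 120 × 12, A = 1 440 mm², y = 254 mm, Ī = 17 280 mm⁴.
Bottom flange (beyond web): 120 × 12, A = 1 440 mm², y = 6 mm, Ī = 17 280 mm⁴.
By symmetry the centroid is at mid-height, ȳ = 130 mm.
Transfer each piece to the centroidal x-axis using Ī + A·d² with d = y − 130:
  web: d = 0 mm → contributes +14 646 667 mm⁴
  top flange (beyond web): d = 124 mm → contributes +22 158 720 mm⁴
  bottom flange (beyond web): d = -124 mm → contributes +22 158 720 mm⁴
Total I = 58 964 107 mm⁴.
For the y-axis: x̄ = 39.16058 mm.
Repeating about the centroidal y-axis gives I_y = 9 250 805 mm⁴.
Polar second moment: J = I_x + I_y = 68 214 912 mm⁴.

J ≈ 6.8215 × 10⁷ mm⁴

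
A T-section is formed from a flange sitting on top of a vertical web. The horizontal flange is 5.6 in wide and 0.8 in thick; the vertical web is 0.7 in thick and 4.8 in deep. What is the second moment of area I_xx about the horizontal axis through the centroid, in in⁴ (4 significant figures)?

Split into non-overlapping primitives; take the origin at the lower-left of the bounding box.
Flange: 5.6 × 0.8, A = 4.48 in², y = 5.2 in, Ī = 0.238933 in⁴.
Web: 0.7 × 4.8, A = 3.36 in², y = 2.4 in, Ī = 6.4512 in⁴.
Centroid: ȳ = ΣA·y / ΣA = 4 in.
Transfer each piece to the horizontal axis through the centroid using Ī + A·d² with d = y − 4:
  flange: d = 1.2 in → contributes +6.69013 in⁴
  web: d = -1.6 in → contributes +15.0528 in⁴
Total I = 21.7429 in⁴.

I_xx ≈ 21.74 in⁴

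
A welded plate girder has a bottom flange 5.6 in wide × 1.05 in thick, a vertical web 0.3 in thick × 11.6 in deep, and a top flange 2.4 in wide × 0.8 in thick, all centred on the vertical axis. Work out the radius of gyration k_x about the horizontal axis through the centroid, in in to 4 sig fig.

Split into non-overlapping primitives; take the origin at the lower-left of the bounding box.
Bottom plate: 5.6 × 1.05, A = 5.88 in², y = 0.525 in, Ī = 0.540225 in⁴.
Web plate: 0.3 × 11.6, A = 3.48 in², y = 6.85 in, Ī = 39.0224 in⁴.
Top plate: 2.4 × 0.8, A = 1.92 in², y = 13.05 in, Ī = 0.1024 in⁴.
Centroid: ȳ = ΣA·y / ΣA = 4.60824 in.
Transfer each piece to the horizontal axis through the centroid using Ī + A·d² with d = y − 4.60824:
  bottom plate: d = -4.08324 in → contributes +98.5768 in⁴
  web plate: d = 2.24176 in → contributes +56.511 in⁴
  top plate: d = 8.44176 in → contributes +136.928 in⁴
Total I = 292.016 in⁴.
Radius of gyration: k = √(I/A) = √(292.016 / 11.28) = 5.08802 in.

k_x ≈ 5.088 in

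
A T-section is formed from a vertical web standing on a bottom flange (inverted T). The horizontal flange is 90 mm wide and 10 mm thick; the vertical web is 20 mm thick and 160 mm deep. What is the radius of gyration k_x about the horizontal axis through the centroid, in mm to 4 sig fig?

k_x ≈ 53.90 mm

Treat the section as a set of non-overlapping primitives; coordinates are from the bounding-box lower-left.
Flange: 90 × 10, A = 900 mm², y = 5 mm, Ī = 7 500 mm⁴.
Web: 20 × 160, A = 3 200 mm², y = 90 mm, Ī = 6 826 667 mm⁴.
Centroid: ȳ = ΣA·y / ΣA = 71.3415 mm.
Transfer each piece to the horizontal axis through the centroid using Ī + A·d² with d = y − 71.3415:
  flange: d = -66.3415 mm → contributes +3 968 571 mm⁴
  web: d = 18.6585 mm → contributes +7 940 718 mm⁴
Total I = 11 909 289 mm⁴.
Radius of gyration: k = √(I/A) = √(11 909 289 / 4 100) = 53.8953 mm.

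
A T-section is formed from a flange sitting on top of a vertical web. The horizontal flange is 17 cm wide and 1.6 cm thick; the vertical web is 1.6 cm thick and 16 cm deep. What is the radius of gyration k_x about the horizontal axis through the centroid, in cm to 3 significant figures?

Treat the section as a set of non-overlapping primitives; coordinates are from the bounding-box lower-left.
Flange: 17 × 1.6, A = 27.2 cm², y = 16.8 cm, Ī = 5.8027 cm⁴.
Web: 1.6 × 16, A = 25.6 cm², y = 8 cm, Ī = 546.13 cm⁴.
Centroid: ȳ = ΣA·y / ΣA = 12.533 cm.
Transfer each piece to the horizontal axis through the centroid using Ī + A·d² with d = y − 12.533:
  flange: d = 4.2667 cm → contributes +500.96 cm⁴
  web: d = -4.5333 cm → contributes +1072.2 cm⁴
Total I = 1573.2 cm⁴.
Radius of gyration: k = √(I/A) = √(1573.2 / 52.8) = 5.4585 cm.

k_x ≈ 5.46 cm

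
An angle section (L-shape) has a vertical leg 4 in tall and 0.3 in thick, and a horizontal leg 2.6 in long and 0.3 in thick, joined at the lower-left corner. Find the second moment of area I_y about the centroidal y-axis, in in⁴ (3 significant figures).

Treat the section as a set of non-overlapping primitives; coordinates are from the bounding-box lower-left.
Vertical leg: 0.3 × 4, A = 1.2 in², x = 0.15 in, Ī = 0.009 in⁴.
Horizontal leg (remainder): 2.3 × 0.3, A = 0.69 in², x = 1.45 in, Ī = 0.30418 in⁴.
Centroid: x̄ = ΣA·x / ΣA = 0.6246 in.
Transfer each piece to the centroidal y-axis using Ī + A·d² with d = x − 0.6246:
  vertical leg: d = -0.4746 in → contributes +0.2793 in⁴
  horizontal leg (remainder): d = 0.8254 in → contributes +0.77426 in⁴
Total I = 1.0536 in⁴.

I_y ≈ 1.05 in⁴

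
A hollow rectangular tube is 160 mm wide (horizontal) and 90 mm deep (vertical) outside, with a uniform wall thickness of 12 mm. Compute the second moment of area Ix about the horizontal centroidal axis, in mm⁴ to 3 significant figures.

Ix ≈ 6.46 × 10⁶ mm⁴

Split into non-overlapping primitives; take the origin at the lower-left of the bounding box.
Outer rectangle: 160 × 90, A = 14 400 mm², y = 45 mm, Ī = 9 720 000 mm⁴.
Inner void (subtracted): 136 × 66, A = 8 976 mm², y = 45 mm, Ī = 3 258 288 mm⁴.
By symmetry the centroid is at mid-height, ȳ = 45 mm.
All pieces are centred on the horizontal centroidal axis, so I = ΣĪ (holes subtracted) = 6 461 712 mm⁴.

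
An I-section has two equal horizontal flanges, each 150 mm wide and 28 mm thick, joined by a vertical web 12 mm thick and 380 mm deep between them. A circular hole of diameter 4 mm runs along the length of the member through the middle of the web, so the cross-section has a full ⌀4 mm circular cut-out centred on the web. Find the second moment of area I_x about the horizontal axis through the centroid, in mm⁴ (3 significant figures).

I_x ≈ 4.05 × 10⁸ mm⁴

Break the section into simple shapes (no overlaps), measuring from the bottom-left corner of the bounding box.
Bottom flange: 150 × 28, A = 4 200 mm², y = 14 mm, Ī = 274 400 mm⁴.
Web: 12 × 380, A = 4 560 mm², y = 218 mm, Ī = 54 872 000 mm⁴.
Top flange: 150 × 28, A = 4 200 mm², y = 422 mm, Ī = 274 400 mm⁴.
Hole (subtracted): ⌀4, A = 12.566 mm², y = 218 mm, Ī = 12.566 mm⁴.
By symmetry the centroid is at mid-height, ȳ = 218 mm.
Transfer each piece to the horizontal axis through the centroid using Ī + A·d² with d = y − 218:
  bottom flange: d = -204 mm → contributes +175 061 600 mm⁴
  web: d = 0 mm → contributes +54 872 000 mm⁴
  top flange: d = 204 mm → contributes +175 061 600 mm⁴
  hole: d = 0 mm → contributes −12.566 mm⁴
Total I = 404 995 187 mm⁴.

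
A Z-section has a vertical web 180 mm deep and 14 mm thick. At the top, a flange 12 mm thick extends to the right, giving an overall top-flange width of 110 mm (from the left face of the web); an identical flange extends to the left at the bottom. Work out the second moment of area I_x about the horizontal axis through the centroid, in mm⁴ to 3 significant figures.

Break the section into simple shapes (no overlaps), measuring from the bottom-left corner of the bounding box.
Web: 14 × 180, A = 2 520 mm², y = 90 mm, Ī = 6 804 000 mm⁴.
Top flange (beyond web): 96 × 12, A = 1 152 mm², y = 174 mm, Ī = 13 824 mm⁴.
Bottom flange (beyond web): 96 × 12, A = 1 152 mm², y = 6 mm, Ī = 13 824 mm⁴.
Centroid: ȳ = ΣA·y / ΣA = 90 mm.
Transfer each piece to the horizontal axis through the centroid using Ī + A·d² with d = y − 90:
  web: d = 0 mm → contributes +6 804 000 mm⁴
  top flange (beyond web): d = 84 mm → contributes +8 142 336 mm⁴
  bottom flange (beyond web): d = -84 mm → contributes +8 142 336 mm⁴
Total I = 23 088 672 mm⁴.

I_x ≈ 2.31 × 10⁷ mm⁴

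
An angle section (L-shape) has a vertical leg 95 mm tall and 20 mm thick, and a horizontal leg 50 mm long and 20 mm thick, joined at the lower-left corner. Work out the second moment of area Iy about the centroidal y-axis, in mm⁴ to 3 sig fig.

Treat the section as a set of non-overlapping primitives; coordinates are from the bounding-box lower-left.
Vertical leg: 20 × 95, A = 1 900 mm², x = 10 mm, Ī = 63 333 mm⁴.
Horizontal leg (remainder): 30 × 20, A = 600 mm², x = 35 mm, Ī = 45 000 mm⁴.
Centroid: x̄ = ΣA·x / ΣA = 16 mm.
Transfer each piece to the centroidal y-axis using Ī + A·d² with d = x − 16:
  vertical leg: d = -6 mm → contributes +131 733 mm⁴
  horizontal leg (remainder): d = 19 mm → contributes +261 600 mm⁴
Total I = 393 333 mm⁴.

Iy ≈ 3.93 × 10⁵ mm⁴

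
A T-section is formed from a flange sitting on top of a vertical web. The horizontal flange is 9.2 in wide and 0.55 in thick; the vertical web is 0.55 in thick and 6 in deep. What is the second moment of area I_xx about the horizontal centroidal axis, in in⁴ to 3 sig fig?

Split into non-overlapping primitives; take the origin at the lower-left of the bounding box.
Flange: 9.2 × 0.55, A = 5.06 in², y = 6.275 in, Ī = 0.12755 in⁴.
Web: 0.55 × 6, A = 3.3 in², y = 3 in, Ī = 9.9 in⁴.
Centroid: ȳ = ΣA·y / ΣA = 4.9822 in.
Transfer each piece to the horizontal centroidal axis using Ī + A·d² with d = y − 4.9822:
  flange: d = 1.2928 in → contributes +8.584 in⁴
  web: d = -1.9822 in → contributes +22.867 in⁴
Total I = 31.451 in⁴.

I_xx ≈ 31.5 in⁴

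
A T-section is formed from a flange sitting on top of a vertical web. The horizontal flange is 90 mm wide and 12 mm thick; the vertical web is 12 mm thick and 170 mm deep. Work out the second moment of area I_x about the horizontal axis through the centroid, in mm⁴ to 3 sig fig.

Decompose the section into non-overlapping parts with the origin at the bottom-left of its bounding rectangle.
Flange: 90 × 12, A = 1 080 mm², y = 176 mm, Ī = 12 960 mm⁴.
Web: 12 × 170, A = 2 040 mm², y = 85 mm, Ī = 4 913 000 mm⁴.
Centroid: ȳ = ΣA·y / ΣA = 116.5 mm.
Transfer each piece to the horizontal axis through the centroid using Ī + A·d² with d = y − 116.5:
  flange: d = 59.5 mm → contributes +3 836 430 mm⁴
  web: d = -31.5 mm → contributes +6 937 190 mm⁴
Total I = 10 773 620 mm⁴.

I_x ≈ 1.08 × 10⁷ mm⁴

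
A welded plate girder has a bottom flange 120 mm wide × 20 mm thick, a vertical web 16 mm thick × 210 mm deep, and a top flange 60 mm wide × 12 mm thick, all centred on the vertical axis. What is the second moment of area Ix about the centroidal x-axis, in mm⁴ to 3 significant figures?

Ix ≈ 4.71 × 10⁷ mm⁴

Treat the section as a set of non-overlapping primitives; coordinates are from the bounding-box lower-left.
Bottom plate: 120 × 20, A = 2 400 mm², y = 10 mm, Ī = 80 000 mm⁴.
Web plate: 16 × 210, A = 3 360 mm², y = 125 mm, Ī = 12 348 000 mm⁴.
Top plate: 60 × 12, A = 720 mm², y = 236 mm, Ī = 8 640 mm⁴.
Centroid: ȳ = ΣA·y / ΣA = 94.741 mm.
Transfer each piece to the centroidal x-axis using Ī + A·d² with d = y − 94.741:
  bottom plate: d = -84.741 mm → contributes +17 314 384 mm⁴
  web plate: d = 30.259 mm → contributes +15 424 493 mm⁴
  top plate: d = 141.26 mm → contributes +14 375 648 mm⁴
Total I = 47 114 524 mm⁴.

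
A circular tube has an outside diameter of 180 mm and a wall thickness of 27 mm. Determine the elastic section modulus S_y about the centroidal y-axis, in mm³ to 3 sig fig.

Treat the section as a set of non-overlapping primitives; coordinates are from the bounding-box lower-left.
Outer circle: ⌀180, A = 25 447 mm², x = 90 mm, Ī = 51 529 974 mm⁴.
Bore (subtracted): ⌀126, A = 12 469 mm², x = 90 mm, Ī = 12 372 347 mm⁴.
By symmetry the centroid is at mid-width, x̄ = 90 mm.
All pieces are centred on the centroidal y-axis, so I = ΣĪ (holes subtracted) = 39 157 627 mm⁴.
Extreme fibre distance c = 90 mm; S = I/c = 435 085 mm³.

S_y ≈ 4.35 × 10⁵ mm³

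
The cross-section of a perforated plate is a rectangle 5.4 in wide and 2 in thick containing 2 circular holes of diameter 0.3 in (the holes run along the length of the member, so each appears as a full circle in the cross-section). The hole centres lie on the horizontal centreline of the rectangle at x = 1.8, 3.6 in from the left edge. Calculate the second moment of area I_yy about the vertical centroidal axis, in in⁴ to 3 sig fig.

Break the section into simple shapes (no overlaps), measuring from the bottom-left corner of the bounding box.
Plate: 5.4 × 2, A = 10.8 in², x = 2.7 in, Ī = 26.244 in⁴.
Hole 1 (subtracted): ⌀0.3, A = 0.070686 in², x = 1.8 in, Ī = 0.00039761 in⁴.
Hole 2 (subtracted): ⌀0.3, A = 0.070686 in², x = 3.6 in, Ī = 0.00039761 in⁴.
By symmetry the centroid is at mid-width, x̄ = 2.7 in.
Transfer each piece to the vertical centroidal axis using Ī + A·d² with d = x − 2.7:
  plate: d = 0 in → contributes +26.244 in⁴
  hole 1: d = -0.9 in → contributes −0.057653 in⁴
  hole 2: d = 0.9 in → contributes −0.057653 in⁴
Total I = 26.129 in⁴.

I_yy ≈ 26.1 in⁴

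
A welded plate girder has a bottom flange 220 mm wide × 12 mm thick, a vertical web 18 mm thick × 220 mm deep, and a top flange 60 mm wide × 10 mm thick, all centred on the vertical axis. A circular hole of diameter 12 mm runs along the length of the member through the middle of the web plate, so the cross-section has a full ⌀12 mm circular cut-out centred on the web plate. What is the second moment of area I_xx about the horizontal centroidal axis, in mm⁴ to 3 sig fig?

Break the section into simple shapes (no overlaps), measuring from the bottom-left corner of the bounding box.
Bottom plate: 220 × 12, A = 2 640 mm², y = 6 mm, Ī = 31 680 mm⁴.
Web plate: 18 × 220, A = 3 960 mm², y = 122 mm, Ī = 15 972 000 mm⁴.
Top plate: 60 × 10, A = 600 mm², y = 237 mm, Ī = 5 000 mm⁴.
Hole (subtracted): ⌀12, A = 113.1 mm², y = 122 mm, Ī = 1017.9 mm⁴.
Centroid: ȳ = ΣA·y / ΣA = 88.524 mm.
Transfer each piece to the horizontal centroidal axis using Ī + A·d² with d = y − 88.524:
  bottom plate: d = -82.524 mm → contributes +18 010 707 mm⁴
  web plate: d = 33.476 mm → contributes +20 409 701 mm⁴
  top plate: d = 148.48 mm → contributes +13 232 045 mm⁴
  hole: d = 33.476 mm → contributes −127 758 mm⁴
Total I = 51 524 695 mm⁴.

I_xx ≈ 5.15 × 10⁷ mm⁴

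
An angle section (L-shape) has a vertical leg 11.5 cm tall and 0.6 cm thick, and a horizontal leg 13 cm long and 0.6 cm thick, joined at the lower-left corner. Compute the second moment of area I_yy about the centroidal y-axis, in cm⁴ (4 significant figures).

Decompose the section into non-overlapping parts with the origin at the bottom-left of its bounding rectangle.
Vertical leg: 0.6 × 11.5, A = 6.9 cm², x = 0.3 cm, Ī = 0.207 cm⁴.
Horizontal leg (remainder): 12.4 × 0.6, A = 7.44 cm², x = 6.8 cm, Ī = 95.3312 cm⁴.
Centroid: x̄ = ΣA·x / ΣA = 3.67238 cm.
Transfer each piece to the centroidal y-axis using Ī + A·d² with d = x − 3.67238:
  vertical leg: d = -3.37238 cm → contributes +78.6806 cm⁴
  horizontal leg (remainder): d = 3.12762 cm → contributes +168.109 cm⁴
Total I = 246.79 cm⁴.

I_yy ≈ 246.8 cm⁴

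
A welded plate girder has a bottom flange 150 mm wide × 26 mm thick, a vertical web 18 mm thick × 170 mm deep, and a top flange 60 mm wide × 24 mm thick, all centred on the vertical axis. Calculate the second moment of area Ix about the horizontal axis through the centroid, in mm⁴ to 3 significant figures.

Ix ≈ 5.17 × 10⁷ mm⁴

Treat the section as a set of non-overlapping primitives; coordinates are from the bounding-box lower-left.
Bottom plate: 150 × 26, A = 3 900 mm², y = 13 mm, Ī = 219 700 mm⁴.
Web plate: 18 × 170, A = 3 060 mm², y = 111 mm, Ī = 7 369 500 mm⁴.
Top plate: 60 × 24, A = 1 440 mm², y = 208 mm, Ī = 69 120 mm⁴.
Centroid: ȳ = ΣA·y / ΣA = 82.129 mm.
Transfer each piece to the horizontal axis through the centroid using Ī + A·d² with d = y − 82.129:
  bottom plate: d = -69.129 mm → contributes +18 856 862 mm⁴
  web plate: d = 28.871 mm → contributes +9 920 192 mm⁴
  top plate: d = 125.87 mm → contributes +22 883 928 mm⁴
Total I = 51 660 981 mm⁴.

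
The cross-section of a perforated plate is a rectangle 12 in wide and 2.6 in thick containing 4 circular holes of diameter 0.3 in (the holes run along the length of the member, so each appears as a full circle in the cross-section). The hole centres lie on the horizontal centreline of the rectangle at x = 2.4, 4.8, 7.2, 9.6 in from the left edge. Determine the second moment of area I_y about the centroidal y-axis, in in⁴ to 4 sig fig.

I_y ≈ 372.4 in⁴

Split into non-overlapping primitives; take the origin at the lower-left of the bounding box.
Plate: 12 × 2.6, A = 31.2 in², x = 6 in, Ī = 374.4 in⁴.
Hole 1 (subtracted): ⌀0.3, A = 0.0706858 in², x = 2.4 in, Ī = 0.000397608 in⁴.
Hole 2 (subtracted): ⌀0.3, A = 0.0706858 in², x = 4.8 in, Ī = 0.000397608 in⁴.
Hole 3 (subtracted): ⌀0.3, A = 0.0706858 in², x = 7.2 in, Ī = 0.000397608 in⁴.
Hole 4 (subtracted): ⌀0.3, A = 0.0706858 in², x = 9.6 in, Ī = 0.000397608 in⁴.
By symmetry the centroid is at mid-width, x̄ = 6 in.
Transfer each piece to the centroidal y-axis using Ī + A·d² with d = x − 6:
  plate: d = 0 in → contributes +374.4 in⁴
  hole 1: d = -3.6 in → contributes −0.916486 in⁴
  hole 2: d = -1.2 in → contributes −0.102185 in⁴
  hole 3: d = 1.2 in → contributes −0.102185 in⁴
  hole 4: d = 3.6 in → contributes −0.916486 in⁴
Total I = 372.363 in⁴.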